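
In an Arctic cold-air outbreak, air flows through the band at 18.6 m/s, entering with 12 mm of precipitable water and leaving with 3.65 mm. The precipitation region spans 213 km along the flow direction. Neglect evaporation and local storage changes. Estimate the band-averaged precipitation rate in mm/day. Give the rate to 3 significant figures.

Column moisture flux per unit crosswind length is F = V × PW.
Inflow: F_in = 18.6 × 12 = 223.2 mm·m/s
Outflow: F_out = 18.6 × 3.65 = 67.89 mm·m/s
Steady-state rate R = (F_in − F_out)/L = (223.2 − 67.89) / 213000 m = 7.292e-04 mm/s.
R = 7.292e-04 × 3600 × 24 = 63.0 mm/day.

R ≈ 63.0 mm/day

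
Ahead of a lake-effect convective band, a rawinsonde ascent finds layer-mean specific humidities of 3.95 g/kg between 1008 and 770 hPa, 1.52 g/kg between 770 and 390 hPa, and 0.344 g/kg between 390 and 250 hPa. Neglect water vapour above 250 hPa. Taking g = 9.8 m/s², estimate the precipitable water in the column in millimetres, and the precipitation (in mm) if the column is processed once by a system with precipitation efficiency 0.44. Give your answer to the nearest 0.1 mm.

PW ≈ 16.0 mm; precipitation ≈ 7.0 mm

Precipitable water is the column-integrated vapour mass per unit area: PW = (1/g) Σ q̄ Δp, with q in kg/kg and Δp in Pa (1 kg/m² of water = 1 mm).
Layer 1008–770 hPa: Δp = 238 hPa = 23800 Pa, q̄ = 0.00395 kg/kg → 0.00395 × 23800 / 9.8 = 9.59 mm
Layer 770–390 hPa: Δp = 380 hPa = 38000 Pa, q̄ = 0.00152 kg/kg → 0.00152 × 38000 / 9.8 = 5.89 mm
Layer 390–250 hPa: Δp = 140 hPa = 14000 Pa, q̄ = 0.000344 kg/kg → 0.000344 × 14000 / 9.8 = 0.49 mm
PW = 9.59 + 5.89 + 0.49 = 15.97 ≈ 16.0 mm.
Precipitation = ε × PW = 0.44 × 16.0 = 7.0 mm.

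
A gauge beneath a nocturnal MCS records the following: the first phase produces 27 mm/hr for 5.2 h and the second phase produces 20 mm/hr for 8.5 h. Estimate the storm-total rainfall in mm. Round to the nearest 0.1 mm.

total ≈ 310.4 mm

Total = Σ Rᵢ Δtᵢ = 27 × 5.2 + 20 × 8.5
      = 140.4 + 170 = 310.4 mm.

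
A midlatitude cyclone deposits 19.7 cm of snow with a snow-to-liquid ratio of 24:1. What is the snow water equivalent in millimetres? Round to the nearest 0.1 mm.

SWE ≈ 8.2 mm

SWE = snow depth / ratio = 19.7 cm / 24 = 0.821 cm = 8.2 mm.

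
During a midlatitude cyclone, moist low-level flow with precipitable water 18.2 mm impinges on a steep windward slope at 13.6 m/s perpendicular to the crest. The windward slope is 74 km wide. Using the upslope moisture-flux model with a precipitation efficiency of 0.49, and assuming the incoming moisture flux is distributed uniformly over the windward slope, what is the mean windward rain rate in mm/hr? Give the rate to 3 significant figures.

R ≈ 5.90 mm/hr

Incoming column moisture flux per unit ridge length: F = V × PW = 13.6 × 18.2 = 247.52 mm·m/s.
Spread over the 74 km slope with efficiency ε = 0.49: R = ε·F/W = 0.49 × 247.52 / 74000 m = 1.639e-03 mm/s.
R = 1.639e-03 × 3600 = 5.90 mm/hr.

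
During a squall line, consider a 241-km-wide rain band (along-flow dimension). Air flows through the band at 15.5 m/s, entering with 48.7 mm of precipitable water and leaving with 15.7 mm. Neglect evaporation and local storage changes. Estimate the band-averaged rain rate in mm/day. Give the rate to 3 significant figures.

Column moisture flux per unit crosswind length is F = V × PW.
Inflow: F_in = 15.5 × 48.7 = 754.85 mm·m/s
Outflow: F_out = 15.5 × 15.7 = 243.35 mm·m/s
Steady-state rate R = (F_in − F_out)/L = (754.85 − 243.35) / 241000 m = 2.122e-03 mm/s.
R = 2.122e-03 × 3600 × 24 = 183 mm/day.

R ≈ 183 mm/day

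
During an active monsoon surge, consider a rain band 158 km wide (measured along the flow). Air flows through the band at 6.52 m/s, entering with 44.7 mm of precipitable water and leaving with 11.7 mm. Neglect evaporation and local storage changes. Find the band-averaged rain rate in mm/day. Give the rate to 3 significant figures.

Column moisture flux per unit crosswind length is F = V × PW.
Inflow: F_in = 6.52 × 44.7 = 291.444 mm·m/s
Outflow: F_out = 6.52 × 11.7 = 76.284 mm·m/s
Steady-state rate R = (F_in − F_out)/L = (291.444 − 76.284) / 158000 m = 1.362e-03 mm/s.
R = 1.362e-03 × 3600 × 24 = 118 mm/day.

R ≈ 118 mm/day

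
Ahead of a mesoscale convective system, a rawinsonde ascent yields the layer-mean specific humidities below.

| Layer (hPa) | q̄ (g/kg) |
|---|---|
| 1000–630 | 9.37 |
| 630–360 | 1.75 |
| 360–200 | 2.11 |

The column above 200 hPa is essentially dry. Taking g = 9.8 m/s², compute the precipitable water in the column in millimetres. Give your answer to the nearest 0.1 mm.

Precipitable water is the column-integrated vapour mass per unit area: PW = (1/g) Σ q̄ Δp, with q in kg/kg and Δp in Pa (1 kg/m² of water = 1 mm).
Layer 1000–630 hPa: Δp = 370 hPa = 37000 Pa, q̄ = 0.00937 kg/kg → 0.00937 × 37000 / 9.8 = 35.38 mm
Layer 630–360 hPa: Δp = 270 hPa = 27000 Pa, q̄ = 0.00175 kg/kg → 0.00175 × 27000 / 9.8 = 4.82 mm
Layer 360–200 hPa: Δp = 160 hPa = 16000 Pa, q̄ = 0.00211 kg/kg → 0.00211 × 16000 / 9.8 = 3.44 mm
PW = 35.38 + 4.82 + 3.44 = 43.64 ≈ 43.6 mm.

PW ≈ 43.6 mm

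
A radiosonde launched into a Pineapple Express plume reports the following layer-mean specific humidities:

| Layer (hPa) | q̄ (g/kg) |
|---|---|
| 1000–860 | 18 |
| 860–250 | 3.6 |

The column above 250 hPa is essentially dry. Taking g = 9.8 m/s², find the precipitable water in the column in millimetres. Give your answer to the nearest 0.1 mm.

Precipitable water is the column-integrated vapour mass per unit area: PW = (1/g) Σ q̄ Δp, with q in kg/kg and Δp in Pa (1 kg/m² of water = 1 mm).
Layer 1000–860 hPa: Δp = 140 hPa = 14000 Pa, q̄ = 0.018 kg/kg → 0.018 × 14000 / 9.8 = 25.71 mm
Layer 860–250 hPa: Δp = 610 hPa = 61000 Pa, q̄ = 0.0036 kg/kg → 0.0036 × 61000 / 9.8 = 22.41 mm
PW = 25.71 + 22.41 = 48.12 ≈ 48.1 mm.

PW ≈ 48.1 mm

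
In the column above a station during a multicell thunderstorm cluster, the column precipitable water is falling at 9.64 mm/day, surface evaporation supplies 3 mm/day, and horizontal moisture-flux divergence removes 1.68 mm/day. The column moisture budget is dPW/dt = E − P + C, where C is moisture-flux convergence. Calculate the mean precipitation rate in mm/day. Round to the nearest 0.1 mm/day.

P ≈ 11.0 mm/day

dPW/dt = -9.64 mm/day.
P = E + C − dPW/dt = 3 + (-1.68) − (-9.64) = 11.0 mm/day.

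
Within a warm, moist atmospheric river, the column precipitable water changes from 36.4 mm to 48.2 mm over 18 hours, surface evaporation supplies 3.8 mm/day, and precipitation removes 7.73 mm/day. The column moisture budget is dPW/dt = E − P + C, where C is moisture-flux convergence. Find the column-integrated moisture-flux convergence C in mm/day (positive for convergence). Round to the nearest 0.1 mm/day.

dPW/dt = (48.2 − 36.4) mm / (18/24 day) = +15.733 mm/day.
C = dPW/dt − E + P = (+15.733) − 3.8 + 7.73 = 19.7 mm/day.

C ≈ 19.7 mm/day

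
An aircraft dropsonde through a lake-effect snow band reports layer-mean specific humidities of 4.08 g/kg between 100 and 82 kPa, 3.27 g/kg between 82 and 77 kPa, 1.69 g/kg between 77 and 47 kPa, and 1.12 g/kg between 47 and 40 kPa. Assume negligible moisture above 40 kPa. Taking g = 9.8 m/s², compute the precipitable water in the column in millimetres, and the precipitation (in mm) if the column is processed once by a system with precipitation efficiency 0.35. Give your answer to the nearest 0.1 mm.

PW ≈ 15.1 mm; precipitation ≈ 5.3 mm

Precipitable water is the column-integrated vapour mass per unit area: PW = (1/g) Σ q̄ Δp, with q in kg/kg and Δp in Pa (1 kg/m² of water = 1 mm).
Layer 100–82 kPa: Δp = 180 hPa = 18000 Pa, q̄ = 0.00408 kg/kg → 0.00408 × 18000 / 9.8 = 7.49 mm
Layer 82–77 kPa: Δp = 50 hPa = 5000 Pa, q̄ = 0.00327 kg/kg → 0.00327 × 5000 / 9.8 = 1.67 mm
Layer 77–47 kPa: Δp = 300 hPa = 30000 Pa, q̄ = 0.00169 kg/kg → 0.00169 × 30000 / 9.8 = 5.17 mm
Layer 47–40 kPa: Δp = 70 hPa = 7000 Pa, q̄ = 0.00112 kg/kg → 0.00112 × 7000 / 9.8 = 0.80 mm
PW = 7.49 + 1.67 + 5.17 + 0.80 = 15.13 ≈ 15.1 mm.
Precipitation = ε × PW = 0.35 × 15.1 = 5.3 mm.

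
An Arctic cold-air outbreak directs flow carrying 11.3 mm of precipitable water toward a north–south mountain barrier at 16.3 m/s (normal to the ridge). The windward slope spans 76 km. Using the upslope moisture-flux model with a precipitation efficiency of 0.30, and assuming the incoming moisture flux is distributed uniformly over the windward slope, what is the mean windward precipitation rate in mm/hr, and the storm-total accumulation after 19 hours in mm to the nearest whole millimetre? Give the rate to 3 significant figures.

R ≈ 2.62 mm/hr; total ≈ 50 mm

Incoming column moisture flux per unit ridge length: F = V × PW = 16.3 × 11.3 = 184.19 mm·m/s.
Spread over the 76 km slope with efficiency ε = 0.30: R = ε·F/W = 0.30 × 184.19 / 76000 m = 7.271e-04 mm/s.
R = 7.271e-04 × 3600 = 2.62 mm/hr.
Over 19 h: total = 2.62 × 19 = 49.78 ≈ 50 mm.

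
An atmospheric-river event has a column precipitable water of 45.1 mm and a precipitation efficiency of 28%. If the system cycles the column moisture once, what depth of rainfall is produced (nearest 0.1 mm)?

Rainfall = ε × PW = 0.28 × 45.1 = 12.6 mm.

rainfall ≈ 12.6 mm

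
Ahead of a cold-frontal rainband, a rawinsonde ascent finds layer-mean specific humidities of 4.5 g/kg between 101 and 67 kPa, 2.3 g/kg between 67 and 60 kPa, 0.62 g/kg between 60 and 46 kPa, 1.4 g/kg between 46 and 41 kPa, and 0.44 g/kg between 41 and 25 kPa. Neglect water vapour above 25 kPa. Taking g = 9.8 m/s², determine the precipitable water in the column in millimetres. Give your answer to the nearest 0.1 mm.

Precipitable water is the column-integrated vapour mass per unit area: PW = (1/g) Σ q̄ Δp, with q in kg/kg and Δp in Pa (1 kg/m² of water = 1 mm).
Layer 101–67 kPa: Δp = 340 hPa = 34000 Pa, q̄ = 0.0045 kg/kg → 0.0045 × 34000 / 9.8 = 15.61 mm
Layer 67–60 kPa: Δp = 70 hPa = 7000 Pa, q̄ = 0.0023 kg/kg → 0.0023 × 7000 / 9.8 = 1.64 mm
Layer 60–46 kPa: Δp = 140 hPa = 14000 Pa, q̄ = 0.00062 kg/kg → 0.00062 × 14000 / 9.8 = 0.89 mm
Layer 46–41 kPa: Δp = 50 hPa = 5000 Pa, q̄ = 0.0014 kg/kg → 0.0014 × 5000 / 9.8 = 0.71 mm
Layer 41–25 kPa: Δp = 160 hPa = 16000 Pa, q̄ = 0.00044 kg/kg → 0.00044 × 16000 / 9.8 = 0.72 mm
PW = 15.61 + 1.64 + 0.89 + 0.71 + 0.72 = 19.57 ≈ 19.6 mm.

PW ≈ 19.6 mm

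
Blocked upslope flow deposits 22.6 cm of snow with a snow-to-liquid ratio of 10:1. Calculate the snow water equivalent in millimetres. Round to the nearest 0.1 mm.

SWE ≈ 22.6 mm

SWE = snow depth / ratio = 22.6 cm / 10 = 2.260 cm = 22.6 mm.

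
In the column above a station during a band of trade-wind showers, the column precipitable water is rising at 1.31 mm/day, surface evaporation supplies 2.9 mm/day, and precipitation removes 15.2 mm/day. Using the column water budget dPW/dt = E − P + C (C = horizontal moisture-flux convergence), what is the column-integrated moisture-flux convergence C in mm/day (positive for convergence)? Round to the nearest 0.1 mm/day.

dPW/dt = +1.31 mm/day.
C = dPW/dt − E + P = (+1.31) − 2.9 + 15.2 = 13.6 mm/day.

C ≈ 13.6 mm/day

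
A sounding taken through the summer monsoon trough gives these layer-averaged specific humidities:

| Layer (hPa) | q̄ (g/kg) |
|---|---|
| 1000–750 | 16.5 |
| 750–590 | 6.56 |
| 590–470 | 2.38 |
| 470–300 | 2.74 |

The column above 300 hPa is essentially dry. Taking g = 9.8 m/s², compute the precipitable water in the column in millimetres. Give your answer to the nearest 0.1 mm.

PW ≈ 60.5 mm

Precipitable water is the column-integrated vapour mass per unit area: PW = (1/g) Σ q̄ Δp, with q in kg/kg and Δp in Pa (1 kg/m² of water = 1 mm).
Layer 1000–750 hPa: Δp = 250 hPa = 25000 Pa, q̄ = 0.0165 kg/kg → 0.0165 × 25000 / 9.8 = 42.09 mm
Layer 750–590 hPa: Δp = 160 hPa = 16000 Pa, q̄ = 0.00656 kg/kg → 0.00656 × 16000 / 9.8 = 10.71 mm
Layer 590–470 hPa: Δp = 120 hPa = 12000 Pa, q̄ = 0.00238 kg/kg → 0.00238 × 12000 / 9.8 = 2.91 mm
Layer 470–300 hPa: Δp = 170 hPa = 17000 Pa, q̄ = 0.00274 kg/kg → 0.00274 × 17000 / 9.8 = 4.75 mm
PW = 42.09 + 10.71 + 2.91 + 4.75 = 60.46 ≈ 60.5 mm.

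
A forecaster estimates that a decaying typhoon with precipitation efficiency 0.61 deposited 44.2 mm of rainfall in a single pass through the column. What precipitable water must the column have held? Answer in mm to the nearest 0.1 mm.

PW ≈ 72.5 mm

PW = rainfall / ε = 44.2 / 0.61 = 72.5 mm.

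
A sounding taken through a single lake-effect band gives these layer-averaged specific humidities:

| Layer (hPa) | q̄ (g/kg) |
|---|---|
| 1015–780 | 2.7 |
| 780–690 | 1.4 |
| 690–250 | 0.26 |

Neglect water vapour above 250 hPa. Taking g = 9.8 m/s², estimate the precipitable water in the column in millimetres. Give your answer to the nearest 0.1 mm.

Precipitable water is the column-integrated vapour mass per unit area: PW = (1/g) Σ q̄ Δp, with q in kg/kg and Δp in Pa (1 kg/m² of water = 1 mm).
Layer 1015–780 hPa: Δp = 235 hPa = 23500 Pa, q̄ = 0.0027 kg/kg → 0.0027 × 23500 / 9.8 = 6.47 mm
Layer 780–690 hPa: Δp = 90 hPa = 9000 Pa, q̄ = 0.0014 kg/kg → 0.0014 × 9000 / 9.8 = 1.29 mm
Layer 690–250 hPa: Δp = 440 hPa = 44000 Pa, q̄ = 0.00026 kg/kg → 0.00026 × 44000 / 9.8 = 1.17 mm
PW = 6.47 + 1.29 + 1.17 = 8.93 ≈ 8.9 mm.

PW ≈ 8.9 mm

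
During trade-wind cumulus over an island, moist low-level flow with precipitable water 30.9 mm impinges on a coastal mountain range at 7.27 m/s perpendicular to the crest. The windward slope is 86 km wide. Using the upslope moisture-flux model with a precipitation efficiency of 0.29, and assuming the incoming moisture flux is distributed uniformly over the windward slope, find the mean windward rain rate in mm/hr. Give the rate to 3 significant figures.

Incoming column moisture flux per unit ridge length: F = V × PW = 7.27 × 30.9 = 224.643 mm·m/s.
Spread over the 86 km slope with efficiency ε = 0.29: R = ε·F/W = 0.29 × 224.643 / 86000 m = 7.575e-04 mm/s.
R = 7.575e-04 × 3600 = 2.73 mm/hr.

R ≈ 2.73 mm/hr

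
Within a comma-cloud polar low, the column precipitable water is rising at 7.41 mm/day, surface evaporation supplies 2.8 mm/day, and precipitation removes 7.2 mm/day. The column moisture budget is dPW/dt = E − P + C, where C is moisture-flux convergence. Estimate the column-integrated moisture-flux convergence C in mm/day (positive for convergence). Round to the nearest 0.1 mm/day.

dPW/dt = +7.41 mm/day.
C = dPW/dt − E + P = (+7.41) − 2.8 + 7.2 = 11.8 mm/day.

C ≈ 11.8 mm/day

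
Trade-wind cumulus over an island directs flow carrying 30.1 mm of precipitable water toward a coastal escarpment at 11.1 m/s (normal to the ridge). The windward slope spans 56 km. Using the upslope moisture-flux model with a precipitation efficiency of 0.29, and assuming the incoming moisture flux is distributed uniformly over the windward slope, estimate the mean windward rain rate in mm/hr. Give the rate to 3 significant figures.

R ≈ 6.23 mm/hr

Incoming column moisture flux per unit ridge length: F = V × PW = 11.1 × 30.1 = 334.11 mm·m/s.
Spread over the 56 km slope with efficiency ε = 0.29: R = ε·F/W = 0.29 × 334.11 / 56000 m = 1.730e-03 mm/s.
R = 1.730e-03 × 3600 = 6.23 mm/hr.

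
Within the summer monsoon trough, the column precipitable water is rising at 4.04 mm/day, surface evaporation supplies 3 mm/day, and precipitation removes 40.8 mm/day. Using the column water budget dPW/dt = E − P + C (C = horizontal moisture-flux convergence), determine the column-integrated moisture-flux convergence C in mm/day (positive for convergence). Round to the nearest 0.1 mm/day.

dPW/dt = +4.04 mm/day.
C = dPW/dt − E + P = (+4.04) − 3 + 40.8 = 41.8 mm/day.

C ≈ 41.8 mm/day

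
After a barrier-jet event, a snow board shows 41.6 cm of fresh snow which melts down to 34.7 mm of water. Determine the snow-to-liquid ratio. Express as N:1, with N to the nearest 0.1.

Ratio = snow depth / SWE = 416 mm / 34.7 mm = 12.0, i.e. 12.0:1.

ratio ≈ 12.0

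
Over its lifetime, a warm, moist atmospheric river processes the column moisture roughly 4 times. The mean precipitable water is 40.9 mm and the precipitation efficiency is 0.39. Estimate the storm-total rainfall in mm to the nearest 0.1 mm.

Each cycle deposits ε × PW = 0.39 × 40.9 = 15.951 mm.
Over 4 cycles: 4 × 15.951 = 63.8 mm.

rainfall ≈ 63.8 mm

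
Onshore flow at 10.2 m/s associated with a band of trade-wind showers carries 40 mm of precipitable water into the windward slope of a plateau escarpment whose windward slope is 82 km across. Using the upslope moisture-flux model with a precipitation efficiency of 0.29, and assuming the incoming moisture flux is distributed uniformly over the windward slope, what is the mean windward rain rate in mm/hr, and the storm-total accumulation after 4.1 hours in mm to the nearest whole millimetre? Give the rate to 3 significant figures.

Incoming column moisture flux per unit ridge length: F = V × PW = 10.2 × 40 = 408 mm·m/s.
Spread over the 82 km slope with efficiency ε = 0.29: R = ε·F/W = 0.29 × 408 / 82000 m = 1.443e-03 mm/s.
R = 1.443e-03 × 3600 = 5.19 mm/hr.
Over 4.1 h: total = 5.19 × 4.1 = 21.279 ≈ 21 mm.

R ≈ 5.19 mm/hr; total ≈ 21 mm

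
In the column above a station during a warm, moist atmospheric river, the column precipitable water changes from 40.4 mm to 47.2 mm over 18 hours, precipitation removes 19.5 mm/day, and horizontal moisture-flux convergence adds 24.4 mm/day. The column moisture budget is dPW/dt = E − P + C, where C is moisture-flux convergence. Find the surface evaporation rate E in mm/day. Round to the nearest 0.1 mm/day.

E ≈ 4.2 mm/day

dPW/dt = (47.2 − 40.4) mm / (18/24 day) = +9.067 mm/day.
E = dPW/dt + P − C = (+9.067) + 19.5 − (24.4) = 4.2 mm/day.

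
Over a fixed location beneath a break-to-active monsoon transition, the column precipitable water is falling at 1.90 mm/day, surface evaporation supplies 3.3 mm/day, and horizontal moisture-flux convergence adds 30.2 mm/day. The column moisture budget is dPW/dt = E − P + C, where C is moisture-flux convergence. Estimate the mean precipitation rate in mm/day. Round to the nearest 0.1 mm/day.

P ≈ 35.4 mm/day

dPW/dt = -1.90 mm/day.
P = E + C − dPW/dt = 3.3 + (30.2) − (-1.90) = 35.4 mm/day.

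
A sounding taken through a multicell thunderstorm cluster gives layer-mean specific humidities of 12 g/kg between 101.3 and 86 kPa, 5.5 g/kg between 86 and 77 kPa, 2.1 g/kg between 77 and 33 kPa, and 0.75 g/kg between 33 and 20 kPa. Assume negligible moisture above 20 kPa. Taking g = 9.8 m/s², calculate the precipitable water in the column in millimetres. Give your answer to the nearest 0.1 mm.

Precipitable water is the column-integrated vapour mass per unit area: PW = (1/g) Σ q̄ Δp, with q in kg/kg and Δp in Pa (1 kg/m² of water = 1 mm).
Layer 101.3–86 kPa: Δp = 153 hPa = 15300 Pa, q̄ = 0.012 kg/kg → 0.012 × 15300 / 9.8 = 18.73 mm
Layer 86–77 kPa: Δp = 90 hPa = 9000 Pa, q̄ = 0.0055 kg/kg → 0.0055 × 9000 / 9.8 = 5.05 mm
Layer 77–33 kPa: Δp = 440 hPa = 44000 Pa, q̄ = 0.0021 kg/kg → 0.0021 × 44000 / 9.8 = 9.43 mm
Layer 33–20 kPa: Δp = 130 hPa = 13000 Pa, q̄ = 0.00075 kg/kg → 0.00075 × 13000 / 9.8 = 0.99 mm
PW = 18.73 + 5.05 + 9.43 + 0.99 = 34.20 ≈ 34.2 mm.

PW ≈ 34.2 mm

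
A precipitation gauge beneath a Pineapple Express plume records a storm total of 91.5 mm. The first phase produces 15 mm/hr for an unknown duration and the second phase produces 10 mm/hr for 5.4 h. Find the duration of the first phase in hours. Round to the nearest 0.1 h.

duration ≈ 2.5 h

Known phases: 10 × 5.4 = 54 mm.
Remaining depth = 91.5 − 54 = 37.5 mm.
Duration = 37.5 / 15 = 2.5 h.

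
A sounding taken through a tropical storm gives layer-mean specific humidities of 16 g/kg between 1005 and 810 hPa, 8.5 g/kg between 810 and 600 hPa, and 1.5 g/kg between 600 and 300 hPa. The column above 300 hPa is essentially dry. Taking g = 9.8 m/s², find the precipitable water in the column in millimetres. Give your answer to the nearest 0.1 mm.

PW ≈ 54.6 mm

Precipitable water is the column-integrated vapour mass per unit area: PW = (1/g) Σ q̄ Δp, with q in kg/kg and Δp in Pa (1 kg/m² of water = 1 mm).
Layer 1005–810 hPa: Δp = 195 hPa = 19500 Pa, q̄ = 0.016 kg/kg → 0.016 × 19500 / 9.8 = 31.84 mm
Layer 810–600 hPa: Δp = 210 hPa = 21000 Pa, q̄ = 0.0085 kg/kg → 0.0085 × 21000 / 9.8 = 18.21 mm
Layer 600–300 hPa: Δp = 300 hPa = 30000 Pa, q̄ = 0.0015 kg/kg → 0.0015 × 30000 / 9.8 = 4.59 mm
PW = 31.84 + 18.21 + 4.59 = 54.64 ≈ 54.6 mm.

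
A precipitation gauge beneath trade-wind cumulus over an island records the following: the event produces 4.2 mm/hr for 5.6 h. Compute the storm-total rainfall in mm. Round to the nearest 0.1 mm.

Total = Σ Rᵢ Δtᵢ = 4.2 × 5.6
      = 23.52 = 23.5 mm.

total ≈ 23.5 mm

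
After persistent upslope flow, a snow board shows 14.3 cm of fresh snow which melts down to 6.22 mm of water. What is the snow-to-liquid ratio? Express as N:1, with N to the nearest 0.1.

Ratio = snow depth / SWE = 143 mm / 6.22 mm = 23.0, i.e. 23.0:1.

ratio ≈ 23.0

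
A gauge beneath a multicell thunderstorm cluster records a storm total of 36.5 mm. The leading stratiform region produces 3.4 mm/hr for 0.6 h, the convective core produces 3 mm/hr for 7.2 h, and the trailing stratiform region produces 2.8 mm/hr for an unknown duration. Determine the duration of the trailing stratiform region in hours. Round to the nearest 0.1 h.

duration ≈ 4.6 h

Known phases: 3.4 × 0.6 + 3 × 7.2 = 2.04 + 21.6 = 23.64 mm.
Remaining depth = 36.5 − 23.64 = 12.86 mm.
Duration = 12.86 / 2.8 = 4.6 h.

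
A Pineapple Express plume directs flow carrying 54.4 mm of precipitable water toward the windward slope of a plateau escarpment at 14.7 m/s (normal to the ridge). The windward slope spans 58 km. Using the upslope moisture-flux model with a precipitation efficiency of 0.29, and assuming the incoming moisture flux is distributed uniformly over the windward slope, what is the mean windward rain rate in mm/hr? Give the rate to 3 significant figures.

R ≈ 14.4 mm/hr

Incoming column moisture flux per unit ridge length: F = V × PW = 14.7 × 54.4 = 799.68 mm·m/s.
Spread over the 58 km slope with efficiency ε = 0.29: R = ε·F/W = 0.29 × 799.68 / 58000 m = 3.998e-03 mm/s.
R = 3.998e-03 × 3600 = 14.4 mm/hr.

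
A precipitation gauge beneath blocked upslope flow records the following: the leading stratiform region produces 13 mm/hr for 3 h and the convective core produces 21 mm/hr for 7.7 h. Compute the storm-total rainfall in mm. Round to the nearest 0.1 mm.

total ≈ 200.7 mm

Total = Σ Rᵢ Δtᵢ = 13 × 3 + 21 × 7.7
      = 39 + 161.7 = 200.7 mm.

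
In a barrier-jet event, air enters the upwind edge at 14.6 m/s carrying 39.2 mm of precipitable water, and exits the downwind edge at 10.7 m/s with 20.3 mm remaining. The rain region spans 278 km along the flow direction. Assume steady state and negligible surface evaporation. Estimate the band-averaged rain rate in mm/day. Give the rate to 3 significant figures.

Column moisture flux per unit crosswind length is F = V × PW.
Inflow: F_in = 14.6 × 39.2 = 572.32 mm·m/s
Outflow: F_out = 10.7 × 20.3 = 217.21 mm·m/s
Steady-state rate R = (F_in − F_out)/L = (572.32 − 217.21) / 278000 m = 1.277e-03 mm/s.
R = 1.277e-03 × 3600 × 24 = 110 mm/day.

R ≈ 110 mm/day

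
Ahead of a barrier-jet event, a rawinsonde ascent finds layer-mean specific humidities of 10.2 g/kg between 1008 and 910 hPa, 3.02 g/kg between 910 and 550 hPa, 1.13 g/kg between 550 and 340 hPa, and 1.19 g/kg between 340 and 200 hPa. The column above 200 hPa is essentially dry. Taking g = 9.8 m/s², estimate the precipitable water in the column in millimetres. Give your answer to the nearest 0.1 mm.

PW ≈ 25.4 mm

Precipitable water is the column-integrated vapour mass per unit area: PW = (1/g) Σ q̄ Δp, with q in kg/kg and Δp in Pa (1 kg/m² of water = 1 mm).
Layer 1008–910 hPa: Δp = 98 hPa = 9800 Pa, q̄ = 0.0102 kg/kg → 0.0102 × 9800 / 9.8 = 10.20 mm
Layer 910–550 hPa: Δp = 360 hPa = 36000 Pa, q̄ = 0.00302 kg/kg → 0.00302 × 36000 / 9.8 = 11.09 mm
Layer 550–340 hPa: Δp = 210 hPa = 21000 Pa, q̄ = 0.00113 kg/kg → 0.00113 × 21000 / 9.8 = 2.42 mm
Layer 340–200 hPa: Δp = 140 hPa = 14000 Pa, q̄ = 0.00119 kg/kg → 0.00119 × 14000 / 9.8 = 1.70 mm
PW = 10.20 + 11.09 + 2.42 + 1.70 = 25.41 ≈ 25.4 mm.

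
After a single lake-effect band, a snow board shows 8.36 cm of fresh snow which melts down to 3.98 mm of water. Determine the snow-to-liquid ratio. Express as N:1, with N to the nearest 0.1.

ratio ≈ 21.0

Ratio = snow depth / SWE = 83.6 mm / 3.98 mm = 21.0, i.e. 21.0:1.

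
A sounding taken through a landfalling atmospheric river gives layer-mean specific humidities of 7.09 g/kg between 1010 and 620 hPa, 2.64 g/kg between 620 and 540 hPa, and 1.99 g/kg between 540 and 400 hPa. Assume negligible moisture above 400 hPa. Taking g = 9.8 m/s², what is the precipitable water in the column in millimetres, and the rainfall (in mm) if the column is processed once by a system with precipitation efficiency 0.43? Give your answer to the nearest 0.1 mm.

Precipitable water is the column-integrated vapour mass per unit area: PW = (1/g) Σ q̄ Δp, with q in kg/kg and Δp in Pa (1 kg/m² of water = 1 mm).
Layer 1010–620 hPa: Δp = 390 hPa = 39000 Pa, q̄ = 0.00709 kg/kg → 0.00709 × 39000 / 9.8 = 28.22 mm
Layer 620–540 hPa: Δp = 80 hPa = 8000 Pa, q̄ = 0.00264 kg/kg → 0.00264 × 8000 / 9.8 = 2.16 mm
Layer 540–400 hPa: Δp = 140 hPa = 14000 Pa, q̄ = 0.00199 kg/kg → 0.00199 × 14000 / 9.8 = 2.84 mm
PW = 28.22 + 2.16 + 2.84 = 33.22 ≈ 33.2 mm.
Rainfall = ε × PW = 0.43 × 33.2 = 14.3 mm.

PW ≈ 33.2 mm; rainfall ≈ 14.3 mm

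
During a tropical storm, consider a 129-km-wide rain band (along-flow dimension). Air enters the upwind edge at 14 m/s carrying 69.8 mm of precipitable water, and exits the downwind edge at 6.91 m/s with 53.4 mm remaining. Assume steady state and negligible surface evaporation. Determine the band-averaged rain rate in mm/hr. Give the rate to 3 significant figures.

R ≈ 17.0 mm/hr

Column moisture flux per unit crosswind length is F = V × PW.
Inflow: F_in = 14 × 69.8 = 977.2 mm·m/s
Outflow: F_out = 6.91 × 53.4 = 368.994 mm·m/s
Steady-state rate R = (F_in − F_out)/L = (977.2 − 368.994) / 129000 m = 4.715e-03 mm/s.
R = 4.715e-03 × 3600 = 17.0 mm/hr.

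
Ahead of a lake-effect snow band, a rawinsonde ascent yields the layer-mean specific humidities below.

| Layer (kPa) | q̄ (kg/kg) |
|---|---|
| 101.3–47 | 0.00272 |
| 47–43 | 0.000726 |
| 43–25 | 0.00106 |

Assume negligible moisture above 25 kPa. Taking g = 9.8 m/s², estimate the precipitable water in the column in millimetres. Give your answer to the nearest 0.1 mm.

Precipitable water is the column-integrated vapour mass per unit area: PW = (1/g) Σ q̄ Δp, with q in kg/kg and Δp in Pa (1 kg/m² of water = 1 mm).
Layer 101.3–47 kPa: Δp = 543 hPa = 54300 Pa, q̄ = 0.00272 kg/kg → 0.00272 × 54300 / 9.8 = 15.07 mm
Layer 47–43 kPa: Δp = 40 hPa = 4000 Pa, q̄ = 0.000726 kg/kg → 0.000726 × 4000 / 9.8 = 0.30 mm
Layer 43–25 kPa: Δp = 180 hPa = 18000 Pa, q̄ = 0.00106 kg/kg → 0.00106 × 18000 / 9.8 = 1.95 mm
PW = 15.07 + 0.30 + 1.95 = 17.32 ≈ 17.3 mm.

PW ≈ 17.3 mm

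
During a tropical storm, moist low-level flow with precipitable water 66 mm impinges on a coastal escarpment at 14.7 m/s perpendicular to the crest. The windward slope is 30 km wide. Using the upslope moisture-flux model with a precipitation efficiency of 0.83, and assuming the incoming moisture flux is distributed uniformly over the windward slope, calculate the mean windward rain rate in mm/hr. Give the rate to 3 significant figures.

Incoming column moisture flux per unit ridge length: F = V × PW = 14.7 × 66 = 970.2 mm·m/s.
Spread over the 30 km slope with efficiency ε = 0.83: R = ε·F/W = 0.83 × 970.2 / 30000 m = 2.684e-02 mm/s.
R = 2.684e-02 × 3600 = 96.6 mm/hr.

R ≈ 96.6 mm/hr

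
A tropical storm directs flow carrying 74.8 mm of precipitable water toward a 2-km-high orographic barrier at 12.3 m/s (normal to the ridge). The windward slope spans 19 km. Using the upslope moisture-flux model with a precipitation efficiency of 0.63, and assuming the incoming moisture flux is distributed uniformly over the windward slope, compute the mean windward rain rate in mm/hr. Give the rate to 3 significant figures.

Incoming column moisture flux per unit ridge length: F = V × PW = 12.3 × 74.8 = 920.04 mm·m/s.
Spread over the 19 km slope with efficiency ε = 0.63: R = ε·F/W = 0.63 × 920.04 / 19000 m = 3.051e-02 mm/s.
R = 3.051e-02 × 3600 = 110 mm/hr.

R ≈ 110 mm/hr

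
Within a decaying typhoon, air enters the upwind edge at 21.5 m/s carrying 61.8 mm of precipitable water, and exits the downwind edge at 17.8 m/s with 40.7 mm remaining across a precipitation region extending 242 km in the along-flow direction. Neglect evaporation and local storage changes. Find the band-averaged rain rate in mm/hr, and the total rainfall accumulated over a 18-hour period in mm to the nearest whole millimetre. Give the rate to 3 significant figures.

Column moisture flux per unit crosswind length is F = V × PW.
Inflow: F_in = 21.5 × 61.8 = 1328.7 mm·m/s
Outflow: F_out = 17.8 × 40.7 = 724.46 mm·m/s
Steady-state rate R = (F_in − F_out)/L = (1328.7 − 724.46) / 242000 m = 2.497e-03 mm/s.
R = 2.497e-03 × 3600 = 8.99 mm/hr.
Over 18 h: total = 8.99 × 18 = 161.82 ≈ 162 mm.

R ≈ 8.99 mm/hr; total ≈ 162 mm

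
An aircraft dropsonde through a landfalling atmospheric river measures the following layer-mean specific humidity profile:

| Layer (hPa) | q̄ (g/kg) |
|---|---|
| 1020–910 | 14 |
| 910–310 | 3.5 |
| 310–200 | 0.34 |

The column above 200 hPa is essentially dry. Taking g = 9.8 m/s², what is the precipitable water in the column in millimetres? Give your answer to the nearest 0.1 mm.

Precipitable water is the column-integrated vapour mass per unit area: PW = (1/g) Σ q̄ Δp, with q in kg/kg and Δp in Pa (1 kg/m² of water = 1 mm).
Layer 1020–910 hPa: Δp = 110 hPa = 11000 Pa, q̄ = 0.014 kg/kg → 0.014 × 11000 / 9.8 = 15.71 mm
Layer 910–310 hPa: Δp = 600 hPa = 60000 Pa, q̄ = 0.0035 kg/kg → 0.0035 × 60000 / 9.8 = 21.43 mm
Layer 310–200 hPa: Δp = 110 hPa = 11000 Pa, q̄ = 0.00034 kg/kg → 0.00034 × 11000 / 9.8 = 0.38 mm
PW = 15.71 + 21.43 + 0.38 = 37.52 ≈ 37.5 mm.

PW ≈ 37.5 mm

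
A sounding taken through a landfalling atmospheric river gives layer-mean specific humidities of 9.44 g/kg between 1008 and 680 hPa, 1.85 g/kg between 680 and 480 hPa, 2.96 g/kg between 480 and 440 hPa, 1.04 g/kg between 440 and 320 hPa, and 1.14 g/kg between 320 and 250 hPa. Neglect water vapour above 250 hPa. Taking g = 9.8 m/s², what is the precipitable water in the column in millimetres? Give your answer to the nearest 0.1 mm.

Precipitable water is the column-integrated vapour mass per unit area: PW = (1/g) Σ q̄ Δp, with q in kg/kg and Δp in Pa (1 kg/m² of water = 1 mm).
Layer 1008–680 hPa: Δp = 328 hPa = 32800 Pa, q̄ = 0.00944 kg/kg → 0.00944 × 32800 / 9.8 = 31.60 mm
Layer 680–480 hPa: Δp = 200 hPa = 20000 Pa, q̄ = 0.00185 kg/kg → 0.00185 × 20000 / 9.8 = 3.78 mm
Layer 480–440 hPa: Δp = 40 hPa = 4000 Pa, q̄ = 0.00296 kg/kg → 0.00296 × 4000 / 9.8 = 1.21 mm
Layer 440–320 hPa: Δp = 120 hPa = 12000 Pa, q̄ = 0.00104 kg/kg → 0.00104 × 12000 / 9.8 = 1.27 mm
Layer 320–250 hPa: Δp = 70 hPa = 7000 Pa, q̄ = 0.00114 kg/kg → 0.00114 × 7000 / 9.8 = 0.81 mm
PW = 31.60 + 3.78 + 1.21 + 1.27 + 0.81 = 38.67 ≈ 38.7 mm.

PW ≈ 38.7 mm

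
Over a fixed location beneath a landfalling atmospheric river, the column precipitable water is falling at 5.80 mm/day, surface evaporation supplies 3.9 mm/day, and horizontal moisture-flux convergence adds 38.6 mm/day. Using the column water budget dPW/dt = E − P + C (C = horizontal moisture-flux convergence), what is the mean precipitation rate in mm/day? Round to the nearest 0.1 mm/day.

dPW/dt = -5.80 mm/day.
P = E + C − dPW/dt = 3.9 + (38.6) − (-5.80) = 48.3 mm/day.

P ≈ 48.3 mm/day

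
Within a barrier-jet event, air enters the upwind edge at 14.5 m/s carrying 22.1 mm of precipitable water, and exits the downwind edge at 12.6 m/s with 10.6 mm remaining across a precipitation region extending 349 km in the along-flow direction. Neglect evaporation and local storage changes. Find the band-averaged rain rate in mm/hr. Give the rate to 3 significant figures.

Column moisture flux per unit crosswind length is F = V × PW.
Inflow: F_in = 14.5 × 22.1 = 320.45 mm·m/s
Outflow: F_out = 12.6 × 10.6 = 133.56 mm·m/s
Steady-state rate R = (F_in − F_out)/L = (320.45 − 133.56) / 349000 m = 5.355e-04 mm/s.
R = 5.355e-04 × 3600 = 1.93 mm/hr.

R ≈ 1.93 mm/hr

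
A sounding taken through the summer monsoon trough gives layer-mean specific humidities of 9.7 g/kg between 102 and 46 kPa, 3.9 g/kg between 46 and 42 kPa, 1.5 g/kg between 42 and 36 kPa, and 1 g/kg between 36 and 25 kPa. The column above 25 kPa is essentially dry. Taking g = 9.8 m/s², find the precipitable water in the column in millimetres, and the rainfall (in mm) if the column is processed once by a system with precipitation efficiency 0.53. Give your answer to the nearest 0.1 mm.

Precipitable water is the column-integrated vapour mass per unit area: PW = (1/g) Σ q̄ Δp, with q in kg/kg and Δp in Pa (1 kg/m² of water = 1 mm).
Layer 102–46 kPa: Δp = 560 hPa = 56000 Pa, q̄ = 0.0097 kg/kg → 0.0097 × 56000 / 9.8 = 55.43 mm
Layer 46–42 kPa: Δp = 40 hPa = 4000 Pa, q̄ = 0.0039 kg/kg → 0.0039 × 4000 / 9.8 = 1.59 mm
Layer 42–36 kPa: Δp = 60 hPa = 6000 Pa, q̄ = 0.0015 kg/kg → 0.0015 × 6000 / 9.8 = 0.92 mm
Layer 36–25 kPa: Δp = 110 hPa = 11000 Pa, q̄ = 0.001 kg/kg → 0.001 × 11000 / 9.8 = 1.12 mm
PW = 55.43 + 1.59 + 0.92 + 1.12 = 59.06 ≈ 59.1 mm.
Rainfall = ε × PW = 0.53 × 59.1 = 31.3 mm.

PW ≈ 59.1 mm; rainfall ≈ 31.3 mm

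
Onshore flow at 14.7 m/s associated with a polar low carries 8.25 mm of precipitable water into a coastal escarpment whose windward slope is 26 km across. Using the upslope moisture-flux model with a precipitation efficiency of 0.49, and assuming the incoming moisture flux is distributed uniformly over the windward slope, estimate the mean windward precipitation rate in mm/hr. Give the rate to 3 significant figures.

R ≈ 8.23 mm/hr

Incoming column moisture flux per unit ridge length: F = V × PW = 14.7 × 8.25 = 121.275 mm·m/s.
Spread over the 26 km slope with efficiency ε = 0.49: R = ε·F/W = 0.49 × 121.275 / 26000 m = 2.286e-03 mm/s.
R = 2.286e-03 × 3600 = 8.23 mm/hr.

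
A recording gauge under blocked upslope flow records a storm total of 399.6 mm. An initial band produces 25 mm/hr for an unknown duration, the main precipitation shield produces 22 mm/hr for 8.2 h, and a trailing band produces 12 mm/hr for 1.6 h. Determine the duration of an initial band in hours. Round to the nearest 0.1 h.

duration ≈ 8.0 h

Known phases: 22 × 8.2 + 12 × 1.6 = 180.4 + 19.2 = 199.6 mm.
Remaining depth = 399.6 − 199.6 = 200 mm.
Duration = 200 / 25 = 8.0 h.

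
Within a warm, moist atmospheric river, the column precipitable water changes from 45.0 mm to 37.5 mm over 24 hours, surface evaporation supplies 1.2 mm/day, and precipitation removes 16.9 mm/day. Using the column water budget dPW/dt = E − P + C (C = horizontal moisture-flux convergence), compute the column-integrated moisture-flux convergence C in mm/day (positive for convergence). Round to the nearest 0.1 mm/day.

C ≈ 8.2 mm/day

dPW/dt = (37.5 − 45.0) mm / (24/24 day) = -7.500 mm/day.
C = dPW/dt − E + P = (-7.500) − 1.2 + 16.9 = 8.2 mm/day.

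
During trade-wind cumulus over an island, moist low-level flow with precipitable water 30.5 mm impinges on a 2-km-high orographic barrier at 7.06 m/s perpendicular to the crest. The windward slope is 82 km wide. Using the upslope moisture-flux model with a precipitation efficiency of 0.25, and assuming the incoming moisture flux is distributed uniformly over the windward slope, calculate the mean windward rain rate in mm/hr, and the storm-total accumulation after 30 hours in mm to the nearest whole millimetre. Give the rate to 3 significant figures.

Incoming column moisture flux per unit ridge length: F = V × PW = 7.06 × 30.5 = 215.33 mm·m/s.
Spread over the 82 km slope with efficiency ε = 0.25: R = ε·F/W = 0.25 × 215.33 / 82000 m = 6.565e-04 mm/s.
R = 6.565e-04 × 3600 = 2.36 mm/hr.
Over 30 h: total = 2.36 × 30 = 70.8 ≈ 71 mm.

R ≈ 2.36 mm/hr; total ≈ 71 mm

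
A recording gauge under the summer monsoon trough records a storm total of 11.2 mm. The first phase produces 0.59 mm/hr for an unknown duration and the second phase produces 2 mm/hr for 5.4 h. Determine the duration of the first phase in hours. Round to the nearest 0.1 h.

duration ≈ 0.7 h

Known phases: 2 × 5.4 = 10.8 mm.
Remaining depth = 11.2 − 10.8 = 0.4 mm.
Duration = 0.4 / 0.59 = 0.7 h.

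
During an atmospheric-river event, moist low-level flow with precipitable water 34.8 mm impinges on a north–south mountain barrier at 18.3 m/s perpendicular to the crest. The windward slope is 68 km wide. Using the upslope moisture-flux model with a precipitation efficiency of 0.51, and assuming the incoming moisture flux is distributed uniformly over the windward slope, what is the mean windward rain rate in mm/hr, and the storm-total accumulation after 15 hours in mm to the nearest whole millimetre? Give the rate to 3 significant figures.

R ≈ 17.2 mm/hr; total ≈ 258 mm

Incoming column moisture flux per unit ridge length: F = V × PW = 18.3 × 34.8 = 636.84 mm·m/s.
Spread over the 68 km slope with efficiency ε = 0.51: R = ε·F/W = 0.51 × 636.84 / 68000 m = 4.776e-03 mm/s.
R = 4.776e-03 × 3600 = 17.2 mm/hr.
Over 15 h: total = 17.2 × 15 = 258 mm.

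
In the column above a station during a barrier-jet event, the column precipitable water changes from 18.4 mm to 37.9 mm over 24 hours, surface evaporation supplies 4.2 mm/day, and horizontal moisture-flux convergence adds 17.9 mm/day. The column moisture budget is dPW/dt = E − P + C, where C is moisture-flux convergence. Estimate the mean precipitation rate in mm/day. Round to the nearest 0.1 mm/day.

dPW/dt = (37.9 − 18.4) mm / (24/24 day) = +19.500 mm/day.
P = E + C − dPW/dt = 4.2 + (17.9) − (+19.500) = 2.6 mm/day.

P ≈ 2.6 mm/day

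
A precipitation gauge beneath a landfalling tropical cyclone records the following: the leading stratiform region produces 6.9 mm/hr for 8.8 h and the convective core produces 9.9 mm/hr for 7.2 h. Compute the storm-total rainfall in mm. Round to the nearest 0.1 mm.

Total = Σ Rᵢ Δtᵢ = 6.9 × 8.8 + 9.9 × 7.2
      = 60.72 + 71.28 = 132.0 mm.

total ≈ 132.0 mm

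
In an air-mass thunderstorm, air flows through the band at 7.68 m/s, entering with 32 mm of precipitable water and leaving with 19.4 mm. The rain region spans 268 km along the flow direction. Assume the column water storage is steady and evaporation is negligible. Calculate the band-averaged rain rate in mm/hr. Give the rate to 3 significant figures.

R ≈ 1.30 mm/hr

Column moisture flux per unit crosswind length is F = V × PW.
Inflow: F_in = 7.68 × 32 = 245.76 mm·m/s
Outflow: F_out = 7.68 × 19.4 = 148.992 mm·m/s
Steady-state rate R = (F_in − F_out)/L = (245.76 − 148.992) / 268000 m = 3.611e-04 mm/s.
R = 3.611e-04 × 3600 = 1.30 mm/hr.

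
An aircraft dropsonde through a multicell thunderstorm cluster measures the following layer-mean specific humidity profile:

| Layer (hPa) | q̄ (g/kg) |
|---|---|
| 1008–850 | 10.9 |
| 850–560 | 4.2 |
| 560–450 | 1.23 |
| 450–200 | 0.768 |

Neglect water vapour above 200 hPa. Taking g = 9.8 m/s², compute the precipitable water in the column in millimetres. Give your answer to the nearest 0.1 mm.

PW ≈ 33.3 mm

Precipitable water is the column-integrated vapour mass per unit area: PW = (1/g) Σ q̄ Δp, with q in kg/kg and Δp in Pa (1 kg/m² of water = 1 mm).
Layer 1008–850 hPa: Δp = 158 hPa = 15800 Pa, q̄ = 0.0109 kg/kg → 0.0109 × 15800 / 9.8 = 17.57 mm
Layer 850–560 hPa: Δp = 290 hPa = 29000 Pa, q̄ = 0.0042 kg/kg → 0.0042 × 29000 / 9.8 = 12.43 mm
Layer 560–450 hPa: Δp = 110 hPa = 11000 Pa, q̄ = 0.00123 kg/kg → 0.00123 × 11000 / 9.8 = 1.38 mm
Layer 450–200 hPa: Δp = 250 hPa = 25000 Pa, q̄ = 0.000768 kg/kg → 0.000768 × 25000 / 9.8 = 1.96 mm
PW = 17.57 + 12.43 + 1.38 + 1.96 = 33.34 ≈ 33.3 mm.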